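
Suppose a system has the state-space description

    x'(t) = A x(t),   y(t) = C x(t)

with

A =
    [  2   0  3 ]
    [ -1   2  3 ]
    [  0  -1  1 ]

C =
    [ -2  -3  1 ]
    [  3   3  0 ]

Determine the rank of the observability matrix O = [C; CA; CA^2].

3

CA = [[-1, -7, -14], [3, 6, 18]]
CA^2 = [[5, 0, -38], [0, -6, 45]]
Observability matrix O = [C; CA; CA^2] = [[-2, -3, 1], [3, 3, 0], [-1, -7, -14], [3, 6, 18], [5, 0, -38], [0, -6, 45]]
Take the 3×3 submatrix of O formed by rows 1, 2, 3: [[-2, -3, 1], [3, 3, 0], [-1, -7, -14]]. Its determinant is (-2)·(3·(-14) - 0·(-7)) - (-3)·(3·(-14) - 0·(-1)) + 1·(3·(-7) - 3·(-1)) = (-2)·(-42) - (-3)·(-42) + 1·(-18) = -60 ≠ 0.
So rank(O) ≥ 3; since O has 3 columns, rank(O) = 3.
rank(O) = 3 = n, so the pair (A, C) is completely observable.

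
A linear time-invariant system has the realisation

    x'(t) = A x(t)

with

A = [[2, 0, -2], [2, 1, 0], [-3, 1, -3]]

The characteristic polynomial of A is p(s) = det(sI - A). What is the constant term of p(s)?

16

Expand det(sI - A) for the 3×3 matrix.
p(s) = s^3 - 13s + 16.
(Check: constant term = det(-A) = (-1)^3 det A = 16; coefficient of s^2 = -tr A = 0.)
The constant term is 16.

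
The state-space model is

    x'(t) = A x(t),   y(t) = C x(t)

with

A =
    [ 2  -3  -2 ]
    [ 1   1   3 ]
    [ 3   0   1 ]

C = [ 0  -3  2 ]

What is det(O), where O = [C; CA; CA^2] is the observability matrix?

CA = [[3, -3, -7]]
CA^2 = [[-18, -12, -22]]
Observability matrix O = [C; CA; CA^2] = [[0, -3, 2], [3, -3, -7], [-18, -12, -22]]
Expanding along the first row, det(O) = 0·((-3)·(-22) - (-7)·(-12)) - (-3)·(3·(-22) - (-7)·(-18)) + 2·(3·(-12) - (-3)·(-18)) = 0·(-18) - (-3)·(-192) + 2·(-90) = -756
Since det(O) ≠ 0, rank(O) = 3 and the system is completely observable.

-756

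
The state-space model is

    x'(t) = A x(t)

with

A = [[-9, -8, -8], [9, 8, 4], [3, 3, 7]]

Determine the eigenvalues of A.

-1, 3, 4

det(sI - A) = s^3 - (tr A)s^2 + (M11 + M22 + M33)s - det A, where Mii is the 2×2 principal minor of A obtained by deleting row i and column i.
tr A = (-9) + 8 + 7 = 6; M11 = 8·7 - 4·3 = 56 - 12 = 44; M22 = (-9)·7 - (-8)·3 = -63 - (-24) = -39; M33 = (-9)·8 - (-8)·9 = -72 - (-72) = 0; sum of minors = 5.
det A = (-9)·(8·7 - 4·3) - (-8)·(9·7 - 4·3) + (-8)·(9·3 - 8·3) = (-9)·44 - (-8)·51 + (-8)·3 = -12.
So p(s) = det(sI - A) = s^3 - 6s^2 + 5s + 12.
Rational-root test: any integer root divides 12. Testing small divisors, s = -1 works: p(-1) = -1 + (-6) + (-5) + 12 = 0, so (s + 1) is a factor.
Dividing, p(s) = (s + 1)(s^2 - 7s + 12).
Factor s^2 - 7s + 12: two numbers with sum 7 and product 12 are 4 and 3, so s^2 - 7s + 12 = (s - 4)(s - 3).
Hence p(s) = (s - 4) (s - 3) (s + 1), with roots -1, 3, 4.
At least one eigenvalue has non-negative real part, so the system is not asymptotically stable.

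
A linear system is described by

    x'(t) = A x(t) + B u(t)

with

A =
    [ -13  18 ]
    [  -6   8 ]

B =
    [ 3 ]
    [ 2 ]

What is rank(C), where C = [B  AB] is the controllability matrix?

1

AB = [[-3], [-2]]
Controllability matrix C = [B  AB] = [[3, -3], [2, -2]]
Every column of C is a scalar multiple of column 1 = [3, 2] (multipliers 1, -1), so the columns span a one-dimensional space.
C ≠ 0, hence rank(C) = 1.
rank(C) = 1 < n = 2, so the pair (A, B) is not completely controllable.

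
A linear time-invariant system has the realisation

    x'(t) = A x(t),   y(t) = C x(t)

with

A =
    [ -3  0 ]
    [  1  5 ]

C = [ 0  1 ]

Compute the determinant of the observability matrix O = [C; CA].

CA = [[1, 5]]
Observability matrix O = [C; CA] = [[0, 1], [1, 5]]
det(O) = 0·5 - 1·1 = 0 - 1 = -1
Since det(O) ≠ 0, rank(O) = 2 and the system is completely observable.

-1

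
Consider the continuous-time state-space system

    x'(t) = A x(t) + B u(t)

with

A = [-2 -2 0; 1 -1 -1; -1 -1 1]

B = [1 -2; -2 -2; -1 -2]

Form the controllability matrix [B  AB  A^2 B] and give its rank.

AB = [[2, 8], [4, 2], [0, 2]]
A^2B = [[-12, -20], [-2, 4], [-6, -8]]
Controllability matrix C = [B  AB  A^2B] = [[1, -2, 2, 8, -12, -20], [-2, -2, 4, 2, -2, 4], [-1, -2, 0, 2, -6, -8]]
Take the 3×3 submatrix of C formed by columns 1, 2, 3: [[1, -2, 2], [-2, -2, 4], [-1, -2, 0]]. Its determinant is 1·((-2)·0 - 4·(-2)) - (-2)·((-2)·0 - 4·(-1)) + 2·((-2)·(-2) - (-2)·(-1)) = 1·8 - (-2)·4 + 2·2 = 20 ≠ 0.
So rank(C) ≥ 3; since C has 3 rows, rank(C) = 3.
rank(C) = 3 = n, so the pair (A, B) is completely controllable.

3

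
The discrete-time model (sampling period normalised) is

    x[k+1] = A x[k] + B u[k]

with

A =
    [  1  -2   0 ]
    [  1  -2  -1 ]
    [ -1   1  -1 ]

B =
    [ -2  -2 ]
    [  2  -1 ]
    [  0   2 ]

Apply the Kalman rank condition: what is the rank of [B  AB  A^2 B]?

AB = [[-6, 0], [-6, -2], [4, -1]]
A^2B = [[6, 4], [2, 5], [-4, -1]]
Controllability matrix C = [B  AB  A^2B] = [[-2, -2, -6, 0, 6, 4], [2, -1, -6, -2, 2, 5], [0, 2, 4, -1, -4, -1]]
Take the 3×3 submatrix of C formed by columns 1, 2, 3: [[-2, -2, -6], [2, -1, -6], [0, 2, 4]]. Its determinant is (-2)·((-1)·4 - (-6)·2) - (-2)·(2·4 - (-6)·0) + (-6)·(2·2 - (-1)·0) = (-2)·8 - (-2)·8 + (-6)·4 = -24 ≠ 0.
So rank(C) ≥ 3; since C has 3 rows, rank(C) = 3.
rank(C) = 3 = n, so the pair (A, B) is completely controllable.

3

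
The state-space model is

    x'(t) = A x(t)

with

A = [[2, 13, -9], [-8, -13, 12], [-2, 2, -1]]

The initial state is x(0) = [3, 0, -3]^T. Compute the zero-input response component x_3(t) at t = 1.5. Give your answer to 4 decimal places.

-0.9414

det(sI - A) = s^3 - (tr A)s^2 + (M11 + M22 + M33)s - det A, where Mii is the 2×2 principal minor of A obtained by deleting row i and column i.
tr A = 2 + (-13) + (-1) = -12; M11 = (-13)·(-1) - 12·2 = 13 - 24 = -11; M22 = 2·(-1) - (-9)·(-2) = -2 - 18 = -20; M33 = 2·(-13) - 13·(-8) = -26 - (-104) = 78; sum of minors = 47.
det A = 2·((-13)·(-1) - 12·2) - 13·((-8)·(-1) - 12·(-2)) + (-9)·((-8)·2 - (-13)·(-2)) = 2·(-11) - 13·32 + (-9)·(-42) = -60.
So p(s) = det(sI - A) = s^3 + 12s^2 + 47s + 60.
Rational-root test: any integer root divides 60. Testing small divisors, s = -3 works: p(-3) = -27 + 108 + (-141) + 60 = 0, so (s + 3) is a factor.
Dividing, p(s) = (s + 3)(s^2 + 9s + 20).
Factor s^2 + 9s + 20: two numbers with sum -9 and product 20 are -4 and -5, so s^2 + 9s + 20 = (s + 4)(s + 5).
Hence p(s) = (s + 3) (s + 4) (s + 5), with roots -5, -4, -3.
The eigenvalues -5, -4, -3 are distinct and real, so A is diagonalisable and x(t) = e^{At} x(0) = V diag(e^{λ_i t}) V^{-1} x(0), where the columns of V are the eigenvectors.
λ = -5: A - (-5)I = [[7, 13, -9], [-8, -8, 12], [-2, 2, 4]]. v must be orthogonal to every row; (row 1) × (row 2) = [84, -12, 48], so take v_1 = [-7, 1, -4]^T.
λ = -4: A - (-4)I = [[6, 13, -9], [-8, -9, 12], [-2, 2, 3]]. v must be orthogonal to every row; (row 1) × (row 2) = [75, 0, 50], so take v_2 = [3, 0, 2]^T.
λ = -3: A - (-3)I = [[5, 13, -9], [-8, -10, 12], [-2, 2, 2]]. v must be orthogonal to every row; (row 1) × (row 2) = [66, 12, 54], so take v_3 = [11, 2, 9]^T.
V = [v_1 v_2 v_3] = [[-7, 3, 11], [1, 0, 2], [-4, 2, 9]] has det V = -1, so V^{-1} = adj(V)/det V = [[4, 5, -6], [17, 19, -25], [-2, -2, 3]].
Modal coordinates z(0) = V^{-1} x(0): 4·3 + 5·0 + (-6)·(-3) = 30; 17·3 + 19·0 + (-25)·(-3) = 126; (-2)·3 + (-2)·0 + 3·(-3) = -15; so z(0) = [30, 126, -15]^T.
x_3(t) = Σ_i (v_i)_3 · z_i(0) · e^{λ_i t} (row 3 of V times the modal terms).
x_3(1.5) = (-4)·30·e^{-5·1.5} + 2·126·e^{-4·1.5} + 9·(-15)·e^{-3·1.5} = (-120)·0.000553 + 252·0.002479 + (-135)·0.011109 = -0.9414.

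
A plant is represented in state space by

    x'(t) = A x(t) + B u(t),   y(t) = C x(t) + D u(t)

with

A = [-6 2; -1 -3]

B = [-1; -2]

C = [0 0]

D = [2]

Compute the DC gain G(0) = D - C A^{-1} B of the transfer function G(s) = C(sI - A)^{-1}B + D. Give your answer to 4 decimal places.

G(0) = C(-A)^{-1}B + D = -C A^{-1} B + D.
det A = 20, so A^{-1} = (1/20)·adj(A) = [[-3/20, -1/10], [1/20, -3/10]]
A^{-1} B = [7/20, 11/20]^T
C A^{-1} B = 0
G(0) = D - C A^{-1} B = 2 - (0) = 2

2.0000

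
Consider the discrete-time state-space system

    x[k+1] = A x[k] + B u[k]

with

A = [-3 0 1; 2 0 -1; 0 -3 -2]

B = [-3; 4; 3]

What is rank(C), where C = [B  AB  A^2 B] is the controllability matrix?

3

AB = [[12], [-9], [-18]]
A^2B = [[-54], [42], [63]]
Controllability matrix C = [B  AB  A^2B] = [[-3, 12, -54], [4, -9, 42], [3, -18, 63]]
det(C) = (-3)·((-9)·63 - 42·(-18)) - 12·(4·63 - 42·3) + (-54)·(4·(-18) - (-9)·3) = (-3)·189 - 12·126 + (-54)·(-45) = 351 ≠ 0, so rank(C) = 3.
rank(C) = 3 = n, so the pair (A, B) is completely controllable.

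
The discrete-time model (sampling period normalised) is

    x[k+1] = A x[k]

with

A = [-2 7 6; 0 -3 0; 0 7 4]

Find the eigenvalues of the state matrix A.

det(zI - A) = z^3 - (tr A)z^2 + (M11 + M22 + M33)z - det A, where Mii is the 2×2 principal minor of A obtained by deleting row i and column i.
tr A = (-2) + (-3) + 4 = -1; M11 = (-3)·4 - 0·7 = -12 - 0 = -12; M22 = (-2)·4 - 6·0 = -8 - 0 = -8; M33 = (-2)·(-3) - 7·0 = 6 - 0 = 6; sum of minors = -14.
det A = (-2)·((-3)·4 - 0·7) - 7·(0·4 - 0·0) + 6·(0·7 - (-3)·0) = (-2)·(-12) - 7·0 + 6·0 = 24.
So p(z) = det(zI - A) = z^3 + z^2 - 14z - 24.
Rational-root test: any integer root divides -24. Testing small divisors, z = -2 works: p(-2) = -8 + 4 + 28 + (-24) = 0, so (z + 2) is a factor.
Dividing, p(z) = (z + 2)(z^2 - z - 12).
Factor z^2 - z - 12: two numbers with sum 1 and product -12 are 4 and -3, so z^2 - z - 12 = (z - 4)(z + 3).
Hence p(z) = (z - 4) (z + 2) (z + 3), with roots -3, -2, 4.

-3, -2, 4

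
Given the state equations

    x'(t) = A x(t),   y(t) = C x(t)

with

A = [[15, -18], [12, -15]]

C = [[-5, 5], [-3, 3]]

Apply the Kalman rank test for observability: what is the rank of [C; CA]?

CA = [[-15, 15], [-9, 9]]
Observability matrix O = [C; CA] = [[-5, 5], [-3, 3], [-15, 15], [-9, 9]]
Every row of O is a scalar multiple of row 1 = [-5, 5] (multipliers 1, 3/5, 3, 9/5), so the rows span a one-dimensional space.
O ≠ 0, hence rank(O) = 1.
rank(O) = 1 < n = 2, so the pair (A, C) is not completely observable.

1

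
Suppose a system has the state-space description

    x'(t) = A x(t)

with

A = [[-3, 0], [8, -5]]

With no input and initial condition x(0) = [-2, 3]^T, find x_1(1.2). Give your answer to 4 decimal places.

det(sI - A) = s^2 - (tr A)s + det A, with tr A = (-3) + (-5) = -8 and det A = (-3)·(-5) - 0·8 = 15 - 0 = 15.
So p(s) = det(sI - A) = s^2 + 8s + 15.
Factor s^2 + 8s + 15: two numbers with sum -8 and product 15 are -3 and -5, so s^2 + 8s + 15 = (s + 3)(s + 5).
Hence p(s) = (s + 3) (s + 5), with roots -5, -3.
The eigenvalues -5, -3 are distinct and real, so A is diagonalisable and x(t) = e^{At} x(0) = V diag(e^{λ_i t}) V^{-1} x(0), where the columns of V are the eigenvectors.
λ = -5: A - (-5)I = [[2, 0], [8, 0]]. Row 1 gives 2·v1 + 0·v2 = 0, so take v_1 = [0, 1]^T.
λ = -3: A - (-3)I = [[0, 0], [8, -2]]. Row 2 gives 8·v1 + (-2)·v2 = 0, so take v_2 = [1, 4]^T.
V = [v_1 v_2] = [[0, 1], [1, 4]] has det V = -1, so V^{-1} = adj(V)/det V = [[-4, 1], [1, 0]].
Modal coordinates z(0) = V^{-1} x(0): (-4)·(-2) + 1·3 = 11; 1·(-2) + 0·3 = -2; so z(0) = [11, -2]^T.
x_1(t) = Σ_i (v_i)_1 · z_i(0) · e^{λ_i t} (row 1 of V times the modal terms).
x_1(1.2) = 0·11·e^{-5·1.2} + 1·(-2)·e^{-3·1.2} = 0·0.002479 + (-2)·0.027324 = -0.0546.

-0.0546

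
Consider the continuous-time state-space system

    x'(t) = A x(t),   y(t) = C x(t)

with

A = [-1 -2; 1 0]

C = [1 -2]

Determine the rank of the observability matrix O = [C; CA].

CA = [[-3, -2]]
Observability matrix O = [C; CA] = [[1, -2], [-3, -2]]
det(O) = 1·(-2) - (-2)·(-3) = -2 - 6 = -8 ≠ 0, so rank(O) = 2.
rank(O) = 2 = n, so the pair (A, C) is completely observable.

2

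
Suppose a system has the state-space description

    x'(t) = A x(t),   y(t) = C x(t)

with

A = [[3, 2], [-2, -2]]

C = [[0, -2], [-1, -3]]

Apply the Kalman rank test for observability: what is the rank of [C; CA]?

2

CA = [[4, 4], [3, 4]]
Observability matrix O = [C; CA] = [[0, -2], [-1, -3], [4, 4], [3, 4]]
Take the 2×2 submatrix of O formed by rows 1, 2: [[0, -2], [-1, -3]]. Its determinant is 0·(-3) - (-2)·(-1) = 0 - 2 = -2 ≠ 0.
So rank(O) ≥ 2; since O has 2 columns, rank(O) = 2.
rank(O) = 2 = n, so the pair (A, C) is completely observable.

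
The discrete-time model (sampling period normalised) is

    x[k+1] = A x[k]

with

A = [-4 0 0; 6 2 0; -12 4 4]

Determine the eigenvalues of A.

-4, 2, 4

det(zI - A) = z^3 - (tr A)z^2 + (M11 + M22 + M33)z - det A, where Mii is the 2×2 principal minor of A obtained by deleting row i and column i.
tr A = (-4) + 2 + 4 = 2; M11 = 2·4 - 0·4 = 8 - 0 = 8; M22 = (-4)·4 - 0·(-12) = -16 - 0 = -16; M33 = (-4)·2 - 0·6 = -8 - 0 = -8; sum of minors = -16.
det A = (-4)·(2·4 - 0·4) - 0·(6·4 - 0·(-12)) + 0·(6·4 - 2·(-12)) = (-4)·8 - 0·24 + 0·48 = -32.
So p(z) = det(zI - A) = z^3 - 2z^2 - 16z + 32.
Rational-root test: any integer root divides 32. Testing small divisors, z = 2 works: p(2) = 8 + (-8) + (-32) + 32 = 0, so (z - 2) is a factor.
Dividing, p(z) = (z - 2)(z^2 - 16).
Factor z^2 - 16: two numbers with sum 0 and product -16 are 4 and -4, so z^2 - 16 = (z - 4)(z + 4).
Hence p(z) = (z - 4) (z - 2) (z + 4), with roots -4, 2, 4.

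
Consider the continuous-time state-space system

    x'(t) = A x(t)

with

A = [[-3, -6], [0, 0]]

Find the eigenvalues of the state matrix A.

det(sI - A) = s^2 - (tr A)s + det A, with tr A = (-3) + 0 = -3 and det A = (-3)·0 - (-6)·0 = 0 - 0 = 0.
So p(s) = det(sI - A) = s^2 + 3s.
Factor s^2 + 3s: two numbers with sum -3 and product 0 are 0 and -3, so s^2 + 3s = s(s + 3).
Hence p(s) = s (s + 3), with roots -3, 0.
At least one eigenvalue has non-negative real part, so the system is not asymptotically stable.

-3, 0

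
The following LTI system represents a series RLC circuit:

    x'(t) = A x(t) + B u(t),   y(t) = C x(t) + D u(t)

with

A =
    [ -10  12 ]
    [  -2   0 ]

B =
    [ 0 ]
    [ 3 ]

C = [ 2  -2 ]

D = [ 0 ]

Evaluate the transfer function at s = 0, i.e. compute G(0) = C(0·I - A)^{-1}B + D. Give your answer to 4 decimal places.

G(0) = C(-A)^{-1}B + D = -C A^{-1} B + D.
det A = 24, so A^{-1} = (1/24)·adj(A) = [[0, -1/2], [1/12, -5/12]]
A^{-1} B = [-3/2, -5/4]^T
C A^{-1} B = -1/2
G(0) = D - C A^{-1} B = 0 - (-1/2) = 1/2 ≈ 0.5000

0.5000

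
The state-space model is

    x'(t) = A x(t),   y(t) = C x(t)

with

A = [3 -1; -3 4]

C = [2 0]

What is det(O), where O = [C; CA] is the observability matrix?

CA = [[6, -2]]
Observability matrix O = [C; CA] = [[2, 0], [6, -2]]
det(O) = 2·(-2) - 0·6 = -4 - 0 = -4
Since det(O) ≠ 0, rank(O) = 2 and the system is completely observable.

-4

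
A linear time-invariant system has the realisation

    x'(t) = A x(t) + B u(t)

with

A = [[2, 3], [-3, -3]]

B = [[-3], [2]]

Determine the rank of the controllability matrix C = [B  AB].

AB = [[0], [3]]
Controllability matrix C = [B  AB] = [[-3, 0], [2, 3]]
det(C) = (-3)·3 - 0·2 = -9 - 0 = -9 ≠ 0, so rank(C) = 2.
rank(C) = 2 = n, so the pair (A, B) is completely controllable.

2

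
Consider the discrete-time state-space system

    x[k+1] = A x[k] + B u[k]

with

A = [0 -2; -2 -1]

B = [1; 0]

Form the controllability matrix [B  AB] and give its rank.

2

AB = [[0], [-2]]
Controllability matrix C = [B  AB] = [[1, 0], [0, -2]]
det(C) = 1·(-2) - 0·0 = -2 - 0 = -2 ≠ 0, so rank(C) = 2.
rank(C) = 2 = n, so the pair (A, B) is completely controllable.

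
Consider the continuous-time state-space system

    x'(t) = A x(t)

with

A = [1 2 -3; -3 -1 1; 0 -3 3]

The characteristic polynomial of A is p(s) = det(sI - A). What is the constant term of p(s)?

9

Expand det(sI - A) for the 3×3 matrix.
p(s) = s^3 - 3s^2 + 8s + 9.
(Check: constant term = det(-A) = (-1)^3 det A = 9; coefficient of s^2 = -tr A = -3.)
The constant term is 9.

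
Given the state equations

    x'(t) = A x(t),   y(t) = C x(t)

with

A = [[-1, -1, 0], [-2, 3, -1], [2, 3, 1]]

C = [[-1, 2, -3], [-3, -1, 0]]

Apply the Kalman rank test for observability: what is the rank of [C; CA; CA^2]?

CA = [[-9, -2, -5], [5, 0, 1]]
CA^2 = [[3, -12, -3], [-3, -2, 1]]
Observability matrix O = [C; CA; CA^2] = [[-1, 2, -3], [-3, -1, 0], [-9, -2, -5], [5, 0, 1], [3, -12, -3], [-3, -2, 1]]
Take the 3×3 submatrix of O formed by rows 1, 2, 3: [[-1, 2, -3], [-3, -1, 0], [-9, -2, -5]]. Its determinant is (-1)·((-1)·(-5) - 0·(-2)) - 2·((-3)·(-5) - 0·(-9)) + (-3)·((-3)·(-2) - (-1)·(-9)) = (-1)·5 - 2·15 + (-3)·(-3) = -26 ≠ 0.
So rank(O) ≥ 3; since O has 3 columns, rank(O) = 3.
rank(O) = 3 = n, so the pair (A, C) is completely observable.

3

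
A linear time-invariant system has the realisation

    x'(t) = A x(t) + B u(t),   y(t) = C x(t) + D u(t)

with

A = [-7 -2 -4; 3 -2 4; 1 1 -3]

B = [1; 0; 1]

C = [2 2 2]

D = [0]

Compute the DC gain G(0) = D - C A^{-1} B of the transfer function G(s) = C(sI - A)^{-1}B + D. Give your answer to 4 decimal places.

1.3333

G(0) = C(-A)^{-1}B + D = -C A^{-1} B + D.
det A = -60, so A^{-1} = (1/-60)·adj(A) = [[-1/30, 1/6, 4/15], [-13/60, -5/12, -4/15], [-1/12, -1/12, -1/3]]
A^{-1} B = [7/30, -29/60, -5/12]^T
C A^{-1} B = -4/3
G(0) = D - C A^{-1} B = 0 - (-4/3) = 4/3 ≈ 1.3333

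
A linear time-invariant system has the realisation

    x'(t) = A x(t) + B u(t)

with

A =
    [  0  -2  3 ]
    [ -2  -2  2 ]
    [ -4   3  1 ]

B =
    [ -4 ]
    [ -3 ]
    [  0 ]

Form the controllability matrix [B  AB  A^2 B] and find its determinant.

-1531

AB = [[6], [14], [7]]
A^2B = [[-7], [-26], [25]]
Controllability matrix C = [B  AB  A^2B] = [[-4, 6, -7], [-3, 14, -26], [0, 7, 25]]
Expanding along the first row, det(C) = (-4)·(14·25 - (-26)·7) - 6·((-3)·25 - (-26)·0) + (-7)·((-3)·7 - 14·0) = (-4)·532 - 6·(-75) + (-7)·(-21) = -1531
Since det(C) ≠ 0, rank(C) = 3 and the system is completely controllable.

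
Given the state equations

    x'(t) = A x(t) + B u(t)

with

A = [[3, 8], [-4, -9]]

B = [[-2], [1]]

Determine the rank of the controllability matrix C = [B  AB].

AB = [[2], [-1]]
Controllability matrix C = [B  AB] = [[-2, 2], [1, -1]]
Every column of C is a scalar multiple of column 1 = [-2, 1] (multipliers 1, -1), so the columns span a one-dimensional space.
C ≠ 0, hence rank(C) = 1.
rank(C) = 1 < n = 2, so the pair (A, B) is not completely controllable.

1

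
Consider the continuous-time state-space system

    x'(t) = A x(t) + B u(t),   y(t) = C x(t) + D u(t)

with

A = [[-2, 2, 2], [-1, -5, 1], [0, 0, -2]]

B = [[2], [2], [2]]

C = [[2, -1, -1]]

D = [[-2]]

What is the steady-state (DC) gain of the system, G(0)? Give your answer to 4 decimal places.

1.1667

G(0) = C(-A)^{-1}B + D = -C A^{-1} B + D.
det A = -24, so A^{-1} = (1/-24)·adj(A) = [[-5/12, -1/6, -1/2], [1/12, -1/6, 0], [0, 0, -1/2]]
A^{-1} B = [-13/6, -1/6, -1]^T
C A^{-1} B = -19/6
G(0) = D - C A^{-1} B = -2 - (-19/6) = 7/6 ≈ 1.1667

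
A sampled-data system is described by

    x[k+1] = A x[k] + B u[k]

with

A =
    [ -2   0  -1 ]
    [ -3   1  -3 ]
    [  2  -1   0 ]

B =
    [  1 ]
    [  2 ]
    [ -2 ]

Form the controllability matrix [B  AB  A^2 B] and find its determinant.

-25

AB = [[0], [5], [0]]
A^2B = [[0], [5], [-5]]
Controllability matrix C = [B  AB  A^2B] = [[1, 0, 0], [2, 5, 5], [-2, 0, -5]]
Expanding along the first row, det(C) = 1·(5·(-5) - 5·0) - 0·(2·(-5) - 5·(-2)) + 0·(2·0 - 5·(-2)) = 1·(-25) - 0·0 + 0·10 = -25
Since det(C) ≠ 0, rank(C) = 3 and the system is completely controllable.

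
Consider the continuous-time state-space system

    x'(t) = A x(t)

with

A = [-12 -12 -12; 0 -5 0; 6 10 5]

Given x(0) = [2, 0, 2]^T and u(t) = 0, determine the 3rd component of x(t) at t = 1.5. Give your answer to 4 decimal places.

0.2639

det(sI - A) = s^3 - (tr A)s^2 + (M11 + M22 + M33)s - det A, where Mii is the 2×2 principal minor of A obtained by deleting row i and column i.
tr A = (-12) + (-5) + 5 = -12; M11 = (-5)·5 - 0·10 = -25 - 0 = -25; M22 = (-12)·5 - (-12)·6 = -60 - (-72) = 12; M33 = (-12)·(-5) - (-12)·0 = 60 - 0 = 60; sum of minors = 47.
det A = (-12)·((-5)·5 - 0·10) - (-12)·(0·5 - 0·6) + (-12)·(0·10 - (-5)·6) = (-12)·(-25) - (-12)·0 + (-12)·30 = -60.
So p(s) = det(sI - A) = s^3 + 12s^2 + 47s + 60.
Rational-root test: any integer root divides 60. Testing small divisors, s = -3 works: p(-3) = -27 + 108 + (-141) + 60 = 0, so (s + 3) is a factor.
Dividing, p(s) = (s + 3)(s^2 + 9s + 20).
Factor s^2 + 9s + 20: two numbers with sum -9 and product 20 are -4 and -5, so s^2 + 9s + 20 = (s + 4)(s + 5).
Hence p(s) = (s + 3) (s + 4) (s + 5), with roots -5, -4, -3.
The eigenvalues -5, -4, -3 are distinct and real, so A is diagonalisable and x(t) = e^{At} x(0) = V diag(e^{λ_i t}) V^{-1} x(0), where the columns of V are the eigenvectors.
λ = -5: A - (-5)I = [[-7, -12, -12], [0, 0, 0], [6, 10, 10]]. v must be orthogonal to every row; (row 1) × (row 3) = [0, -2, 2], so take v_1 = [0, 1, -1]^T.
λ = -4: A - (-4)I = [[-8, -12, -12], [0, -1, 0], [6, 10, 9]]. v must be orthogonal to every row; (row 1) × (row 2) = [-12, 0, 8], so take v_2 = [3, 0, -2]^T.
λ = -3: A - (-3)I = [[-9, -12, -12], [0, -2, 0], [6, 10, 8]]. v must be orthogonal to every row; (row 1) × (row 2) = [-24, 0, 18], so take v_3 = [-4, 0, 3]^T.
V = [v_1 v_2 v_3] = [[0, 3, -4], [1, 0, 0], [-1, -2, 3]] has det V = -1, so V^{-1} = adj(V)/det V = [[0, 1, 0], [3, 4, 4], [2, 3, 3]].
Modal coordinates z(0) = V^{-1} x(0): 0·2 + 1·0 + 0·2 = 0; 3·2 + 4·0 + 4·2 = 14; 2·2 + 3·0 + 3·2 = 10; so z(0) = [0, 14, 10]^T.
x_3(t) = Σ_i (v_i)_3 · z_i(0) · e^{λ_i t} (row 3 of V times the modal terms).
x_3(1.5) = (-1)·0·e^{-5·1.5} + (-2)·14·e^{-4·1.5} + 3·10·e^{-3·1.5} = 0·0.000553 + (-28)·0.002479 + 30·0.011109 = 0.2639.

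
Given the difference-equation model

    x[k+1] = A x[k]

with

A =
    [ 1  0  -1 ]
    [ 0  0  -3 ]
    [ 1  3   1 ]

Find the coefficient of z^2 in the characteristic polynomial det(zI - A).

Expand det(zI - A) for the 3×3 matrix.
p(z) = z^3 - 2z^2 + 11z - 9.
(Check: constant term = det(-A) = (-1)^3 det A = -9; coefficient of z^2 = -tr A = -2.)
The coefficient of z^2 is -2.

-2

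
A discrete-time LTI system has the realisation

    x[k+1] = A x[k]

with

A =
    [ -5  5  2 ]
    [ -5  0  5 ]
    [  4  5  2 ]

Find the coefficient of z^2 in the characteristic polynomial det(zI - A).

Expand det(zI - A) for the 3×3 matrix.
p(z) = z^3 + 3z^2 - 18z - 225.
(Check: constant term = det(-A) = (-1)^3 det A = -225; coefficient of z^2 = -tr A = 3.)
The coefficient of z^2 is 3.

3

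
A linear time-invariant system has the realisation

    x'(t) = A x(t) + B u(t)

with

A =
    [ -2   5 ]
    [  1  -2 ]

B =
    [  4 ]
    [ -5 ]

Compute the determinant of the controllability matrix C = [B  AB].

AB = [[-33], [14]]
Controllability matrix C = [B  AB] = [[4, -33], [-5, 14]]
det(C) = 4·14 - (-33)·(-5) = 56 - 165 = -109
Since det(C) ≠ 0, rank(C) = 2 and the system is completely controllable.

-109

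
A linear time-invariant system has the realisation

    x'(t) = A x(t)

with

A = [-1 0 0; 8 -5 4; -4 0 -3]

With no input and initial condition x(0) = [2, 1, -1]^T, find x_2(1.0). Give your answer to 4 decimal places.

0.2650

det(sI - A) = s^3 - (tr A)s^2 + (M11 + M22 + M33)s - det A, where Mii is the 2×2 principal minor of A obtained by deleting row i and column i.
tr A = (-1) + (-5) + (-3) = -9; M11 = (-5)·(-3) - 4·0 = 15 - 0 = 15; M22 = (-1)·(-3) - 0·(-4) = 3 - 0 = 3; M33 = (-1)·(-5) - 0·8 = 5 - 0 = 5; sum of minors = 23.
det A = (-1)·((-5)·(-3) - 4·0) - 0·(8·(-3) - 4·(-4)) + 0·(8·0 - (-5)·(-4)) = (-1)·15 - 0·(-8) + 0·(-20) = -15.
So p(s) = det(sI - A) = s^3 + 9s^2 + 23s + 15.
Rational-root test: any integer root divides 15. Testing small divisors, s = -1 works: p(-1) = -1 + 9 + (-23) + 15 = 0, so (s + 1) is a factor.
Dividing, p(s) = (s + 1)(s^2 + 8s + 15).
Factor s^2 + 8s + 15: two numbers with sum -8 and product 15 are -3 and -5, so s^2 + 8s + 15 = (s + 3)(s + 5).
Hence p(s) = (s + 1) (s + 3) (s + 5), with roots -5, -3, -1.
The eigenvalues -5, -3, -1 are distinct and real, so A is diagonalisable and x(t) = e^{At} x(0) = V diag(e^{λ_i t}) V^{-1} x(0), where the columns of V are the eigenvectors.
λ = -5: A - (-5)I = [[4, 0, 0], [8, 0, 4], [-4, 0, 2]]. v must be orthogonal to every row; (row 1) × (row 2) = [0, -16, 0], so take v_1 = [0, -1, 0]^T.
λ = -3: A - (-3)I = [[2, 0, 0], [8, -2, 4], [-4, 0, 0]]. v must be orthogonal to every row; (row 1) × (row 2) = [0, -8, -4], so take v_2 = [0, 2, 1]^T.
λ = -1: A - (-1)I = [[0, 0, 0], [8, -4, 4], [-4, 0, -2]]. v must be orthogonal to every row; (row 2) × (row 3) = [8, 0, -16], so take v_3 = [1, 0, -2]^T.
V = [v_1 v_2 v_3] = [[0, 0, 1], [-1, 2, 0], [0, 1, -2]] has det V = -1, so V^{-1} = adj(V)/det V = [[4, -1, 2], [2, 0, 1], [1, 0, 0]].
Modal coordinates z(0) = V^{-1} x(0): 4·2 + (-1)·1 + 2·(-1) = 5; 2·2 + 0·1 + 1·(-1) = 3; 1·2 + 0·1 + 0·(-1) = 2; so z(0) = [5, 3, 2]^T.
x_2(t) = Σ_i (v_i)_2 · z_i(0) · e^{λ_i t} (row 2 of V times the modal terms).
x_2(1.0) = (-1)·5·e^{-5·1.0} + 2·3·e^{-3·1.0} + 0·2·e^{-1·1.0} = (-5)·0.006738 + 6·0.049787 + 0·0.367879 = 0.2650.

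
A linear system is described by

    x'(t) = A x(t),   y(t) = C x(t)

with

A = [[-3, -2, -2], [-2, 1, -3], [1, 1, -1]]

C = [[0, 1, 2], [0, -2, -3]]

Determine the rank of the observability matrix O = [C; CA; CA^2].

3

CA = [[0, 3, -5], [1, -5, 9]]
CA^2 = [[-11, -2, -4], [16, 2, 4]]
Observability matrix O = [C; CA; CA^2] = [[0, 1, 2], [0, -2, -3], [0, 3, -5], [1, -5, 9], [-11, -2, -4], [16, 2, 4]]
Take the 3×3 submatrix of O formed by rows 1, 2, 4: [[0, 1, 2], [0, -2, -3], [1, -5, 9]]. Its determinant is 0·((-2)·9 - (-3)·(-5)) - 1·(0·9 - (-3)·1) + 2·(0·(-5) - (-2)·1) = 0·(-33) - 1·3 + 2·2 = 1 ≠ 0.
So rank(O) ≥ 3; since O has 3 columns, rank(O) = 3.
rank(O) = 3 = n, so the pair (A, C) is completely observable.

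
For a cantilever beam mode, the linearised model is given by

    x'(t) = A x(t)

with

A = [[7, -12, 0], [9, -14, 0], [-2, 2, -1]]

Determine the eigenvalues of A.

det(sI - A) = s^3 - (tr A)s^2 + (M11 + M22 + M33)s - det A, where Mii is the 2×2 principal minor of A obtained by deleting row i and column i.
tr A = 7 + (-14) + (-1) = -8; M11 = (-14)·(-1) - 0·2 = 14 - 0 = 14; M22 = 7·(-1) - 0·(-2) = -7 - 0 = -7; M33 = 7·(-14) - (-12)·9 = -98 - (-108) = 10; sum of minors = 17.
det A = 7·((-14)·(-1) - 0·2) - (-12)·(9·(-1) - 0·(-2)) + 0·(9·2 - (-14)·(-2)) = 7·14 - (-12)·(-9) + 0·(-10) = -10.
So p(s) = det(sI - A) = s^3 + 8s^2 + 17s + 10.
Rational-root test: any integer root divides 10. Testing small divisors, s = -1 works: p(-1) = -1 + 8 + (-17) + 10 = 0, so (s + 1) is a factor.
Dividing, p(s) = (s + 1)(s^2 + 7s + 10).
Factor s^2 + 7s + 10: two numbers with sum -7 and product 10 are -2 and -5, so s^2 + 7s + 10 = (s + 2)(s + 5).
Hence p(s) = (s + 1) (s + 2) (s + 5), with roots -5, -2, -1.
All eigenvalues have negative real part, so the system is asymptotically stable.

-5, -2, -1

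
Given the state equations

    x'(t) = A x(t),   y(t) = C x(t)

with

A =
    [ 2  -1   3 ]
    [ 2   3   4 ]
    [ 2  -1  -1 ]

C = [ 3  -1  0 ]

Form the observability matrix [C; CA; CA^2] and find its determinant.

CA = [[4, -6, 5]]
CA^2 = [[6, -27, -17]]
Observability matrix O = [C; CA; CA^2] = [[3, -1, 0], [4, -6, 5], [6, -27, -17]]
Expanding along the first row, det(O) = 3·((-6)·(-17) - 5·(-27)) - (-1)·(4·(-17) - 5·6) + 0·(4·(-27) - (-6)·6) = 3·237 - (-1)·(-98) + 0·(-72) = 613
Since det(O) ≠ 0, rank(O) = 3 and the system is completely observable.

613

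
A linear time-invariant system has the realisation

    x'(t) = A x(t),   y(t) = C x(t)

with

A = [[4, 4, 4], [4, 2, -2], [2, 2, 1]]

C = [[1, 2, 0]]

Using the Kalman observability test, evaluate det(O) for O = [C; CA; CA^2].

-512

CA = [[12, 8, 0]]
CA^2 = [[80, 64, 32]]
Observability matrix O = [C; CA; CA^2] = [[1, 2, 0], [12, 8, 0], [80, 64, 32]]
Expanding along the first row, det(O) = 1·(8·32 - 0·64) - 2·(12·32 - 0·80) + 0·(12·64 - 8·80) = 1·256 - 2·384 + 0·128 = -512
Since det(O) ≠ 0, rank(O) = 3 and the system is completely observable.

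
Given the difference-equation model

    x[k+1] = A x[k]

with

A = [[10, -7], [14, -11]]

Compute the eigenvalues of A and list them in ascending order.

det(zI - A) = z^2 - (tr A)z + det A, with tr A = 10 + (-11) = -1 and det A = 10·(-11) - (-7)·14 = -110 - (-98) = -12.
So p(z) = det(zI - A) = z^2 + z - 12.
Factor z^2 + z - 12: two numbers with sum -1 and product -12 are 3 and -4, so z^2 + z - 12 = (z - 3)(z + 4).
Hence p(z) = (z - 3) (z + 4), with roots -4, 3.

-4, 3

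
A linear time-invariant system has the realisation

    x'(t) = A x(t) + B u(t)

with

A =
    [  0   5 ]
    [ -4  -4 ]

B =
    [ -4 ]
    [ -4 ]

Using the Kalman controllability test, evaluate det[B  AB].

AB = [[-20], [32]]
Controllability matrix C = [B  AB] = [[-4, -20], [-4, 32]]
det(C) = (-4)·32 - (-20)·(-4) = -128 - 80 = -208
Since det(C) ≠ 0, rank(C) = 2 and the system is completely controllable.

-208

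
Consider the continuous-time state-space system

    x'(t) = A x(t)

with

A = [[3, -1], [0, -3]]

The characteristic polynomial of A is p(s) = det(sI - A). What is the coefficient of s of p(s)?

0

For a 2×2 matrix, det(sI - A) = s^2 - (tr A)s + det A.
tr A = 0, det A = -9.
So p(s) = s^2 - 9.
The coefficient of s is 0.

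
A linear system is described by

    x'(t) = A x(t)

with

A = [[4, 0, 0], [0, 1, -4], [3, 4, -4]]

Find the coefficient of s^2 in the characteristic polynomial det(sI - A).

-1

Expand det(sI - A) for the 3×3 matrix.
p(s) = s^3 - s^2 - 48.
(Check: constant term = det(-A) = (-1)^3 det A = -48; coefficient of s^2 = -tr A = -1.)
The coefficient of s^2 is -1.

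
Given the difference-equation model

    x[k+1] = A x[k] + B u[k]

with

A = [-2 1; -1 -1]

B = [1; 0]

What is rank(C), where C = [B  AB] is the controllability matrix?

2

AB = [[-2], [-1]]
Controllability matrix C = [B  AB] = [[1, -2], [0, -1]]
det(C) = 1·(-1) - (-2)·0 = -1 - 0 = -1 ≠ 0, so rank(C) = 2.
rank(C) = 2 = n, so the pair (A, B) is completely controllable.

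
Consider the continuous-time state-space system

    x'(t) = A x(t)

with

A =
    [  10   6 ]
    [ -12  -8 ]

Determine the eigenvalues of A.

det(sI - A) = s^2 - (tr A)s + det A, with tr A = 10 + (-8) = 2 and det A = 10·(-8) - 6·(-12) = -80 - (-72) = -8.
So p(s) = det(sI - A) = s^2 - 2s - 8.
Factor s^2 - 2s - 8: two numbers with sum 2 and product -8 are 4 and -2, so s^2 - 2s - 8 = (s - 4)(s + 2).
Hence p(s) = (s - 4) (s + 2), with roots -2, 4.
At least one eigenvalue has non-negative real part, so the system is not asymptotically stable.

-2, 4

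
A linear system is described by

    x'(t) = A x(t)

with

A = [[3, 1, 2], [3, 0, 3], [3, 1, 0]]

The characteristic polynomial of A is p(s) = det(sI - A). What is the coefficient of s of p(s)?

Expand det(sI - A) for the 3×3 matrix.
p(s) = s^3 - 3s^2 - 12s - 6.
(Check: constant term = det(-A) = (-1)^3 det A = -6; coefficient of s^2 = -tr A = -3.)
The coefficient of s is -12.

-12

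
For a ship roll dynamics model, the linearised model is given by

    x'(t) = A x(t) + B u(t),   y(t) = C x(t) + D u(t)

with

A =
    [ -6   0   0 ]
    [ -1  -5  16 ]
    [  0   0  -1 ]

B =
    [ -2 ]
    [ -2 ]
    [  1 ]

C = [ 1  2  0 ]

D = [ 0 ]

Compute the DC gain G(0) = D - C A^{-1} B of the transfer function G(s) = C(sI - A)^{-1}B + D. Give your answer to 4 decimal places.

G(0) = C(-A)^{-1}B + D = -C A^{-1} B + D.
det A = -30, so A^{-1} = (1/-30)·adj(A) = [[-1/6, 0, 0], [1/30, -1/5, -16/5], [0, 0, -1]]
A^{-1} B = [1/3, -43/15, -1]^T
C A^{-1} B = -27/5
G(0) = D - C A^{-1} B = 0 - (-27/5) = 27/5 ≈ 5.4000

5.4000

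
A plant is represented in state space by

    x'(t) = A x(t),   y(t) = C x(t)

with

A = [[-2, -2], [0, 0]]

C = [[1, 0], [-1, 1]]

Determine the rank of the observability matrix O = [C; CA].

CA = [[-2, -2], [2, 2]]
Observability matrix O = [C; CA] = [[1, 0], [-1, 1], [-2, -2], [2, 2]]
Take the 2×2 submatrix of O formed by rows 1, 2: [[1, 0], [-1, 1]]. Its determinant is 1·1 - 0·(-1) = 1 - 0 = 1 ≠ 0.
So rank(O) ≥ 2; since O has 2 columns, rank(O) = 2.
rank(O) = 2 = n, so the pair (A, C) is completely observable.

2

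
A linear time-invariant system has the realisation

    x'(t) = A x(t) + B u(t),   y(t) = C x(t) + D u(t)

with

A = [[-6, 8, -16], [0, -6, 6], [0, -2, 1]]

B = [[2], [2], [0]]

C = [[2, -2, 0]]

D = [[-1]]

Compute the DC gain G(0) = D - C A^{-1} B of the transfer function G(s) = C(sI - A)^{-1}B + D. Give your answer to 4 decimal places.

3.0000

G(0) = C(-A)^{-1}B + D = -C A^{-1} B + D.
det A = -36, so A^{-1} = (1/-36)·adj(A) = [[-1/6, -2/3, 4/3], [0, 1/6, -1], [0, 1/3, -1]]
A^{-1} B = [-5/3, 1/3, 2/3]^T
C A^{-1} B = -4
G(0) = D - C A^{-1} B = -1 - (-4) = 3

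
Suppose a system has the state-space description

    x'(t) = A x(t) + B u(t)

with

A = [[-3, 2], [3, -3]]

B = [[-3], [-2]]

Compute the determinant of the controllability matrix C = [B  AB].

AB = [[5], [-3]]
Controllability matrix C = [B  AB] = [[-3, 5], [-2, -3]]
det(C) = (-3)·(-3) - 5·(-2) = 9 - (-10) = 19
Since det(C) ≠ 0, rank(C) = 2 and the system is completely controllable.

19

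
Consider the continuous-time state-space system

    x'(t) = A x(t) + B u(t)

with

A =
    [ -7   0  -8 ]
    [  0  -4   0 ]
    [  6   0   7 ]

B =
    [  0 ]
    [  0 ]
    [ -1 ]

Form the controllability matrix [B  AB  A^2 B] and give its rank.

AB = [[8], [0], [-7]]
A^2B = [[0], [0], [-1]]
Controllability matrix C = [B  AB  A^2B] = [[0, 8, 0], [0, 0, 0], [-1, -7, -1]]
Row 2 of C is identically zero, so rank(C) ≤ 2.
The 2×2 minor from rows 1, 3, columns 1, 2 is 0·(-7) - 8·(-1) = 0 - (-8) = 8 ≠ 0, so rank(C) = 2.
rank(C) = 2 < n = 3, so the pair (A, B) is not completely controllable.

2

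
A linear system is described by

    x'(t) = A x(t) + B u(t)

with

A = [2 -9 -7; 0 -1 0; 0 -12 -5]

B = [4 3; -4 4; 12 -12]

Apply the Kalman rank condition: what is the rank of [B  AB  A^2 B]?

AB = [[-40, 54], [4, -4], [-12, 12]]
A^2B = [[-32, 60], [-4, 4], [12, -12]]
Controllability matrix C = [B  AB  A^2B] = [[4, 3, -40, 54, -32, 60], [-4, 4, 4, -4, -4, 4], [12, -12, -12, 12, 12, -12]]
The rows r1, r2, r3 of C are linearly dependent: 3·r2 + r3 = 0 (check each entry), so rank(C) ≤ 2.
The 2×2 minor from rows 1, 2, columns 1, 2 is 4·4 - 3·(-4) = 16 - (-12) = 28 ≠ 0, so rank(C) = 2.
rank(C) = 2 < n = 3, so the pair (A, B) is not completely controllable.

2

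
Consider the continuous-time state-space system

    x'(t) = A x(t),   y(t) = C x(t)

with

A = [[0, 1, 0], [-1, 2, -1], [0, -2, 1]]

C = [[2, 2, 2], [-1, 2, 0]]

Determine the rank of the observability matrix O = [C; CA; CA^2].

CA = [[-2, 2, 0], [-2, 3, -2]]
CA^2 = [[-2, 2, -2], [-3, 8, -5]]
Observability matrix O = [C; CA; CA^2] = [[2, 2, 2], [-1, 2, 0], [-2, 2, 0], [-2, 3, -2], [-2, 2, -2], [-3, 8, -5]]
Take the 3×3 submatrix of O formed by rows 1, 2, 3: [[2, 2, 2], [-1, 2, 0], [-2, 2, 0]]. Its determinant is 2·(2·0 - 0·2) - 2·((-1)·0 - 0·(-2)) + 2·((-1)·2 - 2·(-2)) = 2·0 - 2·0 + 2·2 = 4 ≠ 0.
So rank(O) ≥ 3; since O has 3 columns, rank(O) = 3.
rank(O) = 3 = n, so the pair (A, C) is completely observable.

3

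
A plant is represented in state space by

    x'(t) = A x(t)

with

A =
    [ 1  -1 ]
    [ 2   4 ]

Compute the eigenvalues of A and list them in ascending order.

det(sI - A) = s^2 - (tr A)s + det A, with tr A = 1 + 4 = 5 and det A = 1·4 - (-1)·2 = 4 - (-2) = 6.
So p(s) = det(sI - A) = s^2 - 5s + 6.
Factor s^2 - 5s + 6: two numbers with sum 5 and product 6 are 3 and 2, so s^2 - 5s + 6 = (s - 3)(s - 2).
Hence p(s) = (s - 3) (s - 2), with roots 2, 3.
At least one eigenvalue has non-negative real part, so the system is not asymptotically stable.

2, 3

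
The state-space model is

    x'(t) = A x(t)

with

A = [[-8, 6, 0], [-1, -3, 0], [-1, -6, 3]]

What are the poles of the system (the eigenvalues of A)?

det(sI - A) = s^3 - (tr A)s^2 + (M11 + M22 + M33)s - det A, where Mii is the 2×2 principal minor of A obtained by deleting row i and column i.
tr A = (-8) + (-3) + 3 = -8; M11 = (-3)·3 - 0·(-6) = -9 - 0 = -9; M22 = (-8)·3 - 0·(-1) = -24 - 0 = -24; M33 = (-8)·(-3) - 6·(-1) = 24 - (-6) = 30; sum of minors = -3.
det A = (-8)·((-3)·3 - 0·(-6)) - 6·((-1)·3 - 0·(-1)) + 0·((-1)·(-6) - (-3)·(-1)) = (-8)·(-9) - 6·(-3) + 0·3 = 90.
So p(s) = det(sI - A) = s^3 + 8s^2 - 3s - 90.
Rational-root test: any integer root divides -90. Testing small divisors, s = 3 works: p(3) = 27 + 72 + (-9) + (-90) = 0, so (s - 3) is a factor.
Dividing, p(s) = (s - 3)(s^2 + 11s + 30).
Factor s^2 + 11s + 30: two numbers with sum -11 and product 30 are -5 and -6, so s^2 + 11s + 30 = (s + 5)(s + 6).
Hence p(s) = (s - 3) (s + 5) (s + 6), with roots -6, -5, 3.
At least one eigenvalue has non-negative real part, so the system is not asymptotically stable.

-6, -5, 3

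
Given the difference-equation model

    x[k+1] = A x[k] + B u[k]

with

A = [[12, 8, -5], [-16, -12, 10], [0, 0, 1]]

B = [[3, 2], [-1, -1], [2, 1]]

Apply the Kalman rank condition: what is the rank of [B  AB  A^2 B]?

2

AB = [[18, 11], [-16, -10], [2, 1]]
A^2B = [[78, 47], [-76, -46], [2, 1]]
Controllability matrix C = [B  AB  A^2B] = [[3, 2, 18, 11, 78, 47], [-1, -1, -16, -10, -76, -46], [2, 1, 2, 1, 2, 1]]
The rows r1, r2, r3 of C are linearly dependent: -r1 - r2 + r3 = 0 (check each entry), so rank(C) ≤ 2.
The 2×2 minor from rows 1, 2, columns 1, 2 is 3·(-1) - 2·(-1) = -3 - (-2) = -1 ≠ 0, so rank(C) = 2.
rank(C) = 2 < n = 3, so the pair (A, B) is not completely controllable.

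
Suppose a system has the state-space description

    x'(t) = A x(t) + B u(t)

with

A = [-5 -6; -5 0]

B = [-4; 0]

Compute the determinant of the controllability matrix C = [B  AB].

AB = [[20], [20]]
Controllability matrix C = [B  AB] = [[-4, 20], [0, 20]]
det(C) = (-4)·20 - 20·0 = -80 - 0 = -80
Since det(C) ≠ 0, rank(C) = 2 and the system is completely controllable.

-80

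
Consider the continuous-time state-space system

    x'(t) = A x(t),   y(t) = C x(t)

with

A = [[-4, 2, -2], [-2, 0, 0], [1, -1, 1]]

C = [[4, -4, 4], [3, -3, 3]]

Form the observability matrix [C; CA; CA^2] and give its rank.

1

CA = [[-4, 4, -4], [-3, 3, -3]]
CA^2 = [[4, -4, 4], [3, -3, 3]]
Observability matrix O = [C; CA; CA^2] = [[4, -4, 4], [3, -3, 3], [-4, 4, -4], [-3, 3, -3], [4, -4, 4], [3, -3, 3]]
Every row of O is a scalar multiple of row 1 = [4, -4, 4] (multipliers 1, 3/4, -1, -3/4, 1, 3/4), so the rows span a one-dimensional space.
O ≠ 0, hence rank(O) = 1.
rank(O) = 1 < n = 3, so the pair (A, C) is not completely observable.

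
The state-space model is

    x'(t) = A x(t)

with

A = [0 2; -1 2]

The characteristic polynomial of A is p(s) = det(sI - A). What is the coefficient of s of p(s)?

For a 2×2 matrix, det(sI - A) = s^2 - (tr A)s + det A.
tr A = 2, det A = 2.
So p(s) = s^2 - 2s + 2.
The coefficient of s is -2.

-2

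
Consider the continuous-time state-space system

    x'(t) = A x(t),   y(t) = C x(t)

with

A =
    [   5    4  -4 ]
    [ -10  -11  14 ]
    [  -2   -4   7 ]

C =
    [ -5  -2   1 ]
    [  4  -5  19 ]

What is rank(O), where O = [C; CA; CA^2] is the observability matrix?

2

CA = [[-7, -2, -1], [32, -5, 47]]
CA^2 = [[-13, -2, -7], [116, -5, 131]]
Observability matrix O = [C; CA; CA^2] = [[-5, -2, 1], [4, -5, 19], [-7, -2, -1], [32, -5, 47], [-13, -2, -7], [116, -5, 131]]
The columns c1, c2, c3 of O are linearly dependent: -c1 + 3·c2 + c3 = 0 (check each entry), so rank(O) ≤ 2.
The 2×2 minor from rows 1, 2, columns 1, 2 is (-5)·(-5) - (-2)·4 = 25 - (-8) = 33 ≠ 0, so rank(O) = 2.
rank(O) = 2 < n = 3, so the pair (A, C) is not completely observable.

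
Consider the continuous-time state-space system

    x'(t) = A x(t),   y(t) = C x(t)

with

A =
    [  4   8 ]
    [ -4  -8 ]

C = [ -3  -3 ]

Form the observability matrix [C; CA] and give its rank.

1

CA = [[0, 0]]
Observability matrix O = [C; CA] = [[-3, -3], [0, 0]]
Every row of O is a scalar multiple of row 1 = [-3, -3] (multipliers 1, 0), so the rows span a one-dimensional space.
O ≠ 0, hence rank(O) = 1.
rank(O) = 1 < n = 2, so the pair (A, C) is not completely observable.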